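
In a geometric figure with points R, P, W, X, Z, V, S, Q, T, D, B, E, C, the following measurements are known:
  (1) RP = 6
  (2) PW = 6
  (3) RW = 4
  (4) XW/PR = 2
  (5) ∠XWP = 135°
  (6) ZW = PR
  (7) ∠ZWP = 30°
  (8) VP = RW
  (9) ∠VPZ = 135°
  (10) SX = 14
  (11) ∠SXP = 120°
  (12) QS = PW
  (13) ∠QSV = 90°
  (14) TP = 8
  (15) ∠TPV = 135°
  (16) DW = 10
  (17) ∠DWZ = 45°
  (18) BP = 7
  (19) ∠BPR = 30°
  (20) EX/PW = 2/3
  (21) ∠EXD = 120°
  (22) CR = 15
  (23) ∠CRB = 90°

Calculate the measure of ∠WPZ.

From the given relations: ZW = PR = 6.
Step 1: By the law of cosines on triangle PWZ: PZ² = 6² + 6² − 2·6·6·cos(30°) = 9.65, so PZ ≈ 3.11.
Step 2: By the inverse law of cosines on triangle WPZ: cos(∠WPZ) = (6² + 3.11² − 6²) / (2·6·3.11) = 9.65/37.27 = 0.2588, so ∠WPZ = 75°.

Therefore, the measure of angle ∠WPZ = 75°.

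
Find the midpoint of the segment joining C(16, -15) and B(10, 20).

The midpoint is the point halfway along the segment.
Move half the horizontal distance: 16 + (10 - 16)/2 = 16 + -6/2 = 13
Move half the vertical distance: -15 + (20 - -15)/2 = -15 + 35/2 = 5/2
Midpoint = (13, 5/2)

(13, 5/2)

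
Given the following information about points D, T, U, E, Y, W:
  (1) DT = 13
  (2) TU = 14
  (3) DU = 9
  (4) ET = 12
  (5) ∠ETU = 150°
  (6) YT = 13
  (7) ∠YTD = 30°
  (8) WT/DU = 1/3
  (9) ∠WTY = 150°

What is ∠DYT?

Step 1: By the law of cosines on triangle YTD: YD² = 13² + 13² − 2·13·13·cos(30°) = 45.28, so YD ≈ 6.73.
Step 2: By the inverse law of cosines on triangle DYT: cos(∠DYT) = (6.73² + 13² − 13²) / (2·6.73·13) = 45.28/174.96 = 0.2588, so ∠DYT = 75°.

Therefore, the measure of angle ∠DYT = 75°.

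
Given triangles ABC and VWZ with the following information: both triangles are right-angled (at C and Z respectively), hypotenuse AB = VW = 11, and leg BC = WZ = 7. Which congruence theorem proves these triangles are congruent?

Consider the given information: both triangles are right-angled (at C and Z respectively), hypotenuse AB = VW = 11, and leg BC = WZ = 7
This is not ASA or AAS: ASA requires two angles and the side between them. AAS requires two angles and a non-included side.
The correct criterion is HL. The hypotenuse and one leg of two right triangles are equal (Hypotenuse-Leg).

HL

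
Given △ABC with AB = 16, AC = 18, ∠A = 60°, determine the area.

Area = (1/2) * AB * AC * sin(A)
Area = (1/2) * 16 * 18 * sin(60°)
Area = (1/2) * 16 * 18 * sqrt(3)/2
Area = 72*sqrt(3)

72*sqrt(3)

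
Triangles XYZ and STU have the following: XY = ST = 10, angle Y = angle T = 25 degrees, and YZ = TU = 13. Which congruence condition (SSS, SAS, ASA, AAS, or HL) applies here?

Consider the given information: XY = ST = 10, angle Y = angle T = 25 degrees, and YZ = TU = 13
This is not AAS or HL: AAS requires two angles and a non-included side. HL only applies to right triangles with matching hypotenuse and leg.
The correct criterion is SAS. Two pairs of corresponding sides and the included angle are equal (Side-Angle-Side).

SAS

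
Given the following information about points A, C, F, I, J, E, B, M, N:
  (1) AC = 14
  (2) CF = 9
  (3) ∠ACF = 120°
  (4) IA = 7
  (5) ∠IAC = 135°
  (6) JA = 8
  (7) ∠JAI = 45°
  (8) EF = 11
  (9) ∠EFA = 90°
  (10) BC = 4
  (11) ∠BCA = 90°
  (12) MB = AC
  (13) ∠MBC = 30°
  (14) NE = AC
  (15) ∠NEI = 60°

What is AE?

Step 1: By the law of cosines on triangle FCA: FA² = 9² + 14² − 2·9·14·cos(120°) = 403, so FA ≈ 20.07.
Step 2: By the law of cosines on triangle AFE: AE² = 20.07² + 11² − 2·20.07·11·cos(90°) = 524, so AE = 2·√131.

Therefore, the length of AE = 2·√131.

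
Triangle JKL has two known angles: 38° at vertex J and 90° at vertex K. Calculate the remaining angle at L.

angle L = 180 - 38 - 90 = 52 degrees.

52 degrees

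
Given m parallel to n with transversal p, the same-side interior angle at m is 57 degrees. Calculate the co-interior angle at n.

Co-interior angles sum to 180: 180 - 57 = 123 degrees.

123 degrees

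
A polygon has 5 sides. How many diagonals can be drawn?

The number of diagonals in an n-gon is n(n - 3)/2.
For n = 5: 5(5 - 3)/2 = 5 × 2 / 2 = 5.

5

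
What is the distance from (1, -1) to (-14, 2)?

The horizontal distance is |-14 - 1| = 15 and the vertical distance is |2 - -1| = 3.
By the Pythagorean theorem, d = sqrt(15^2 + 3^2) = sqrt(234) = 3*sqrt(26).

3*sqrt(26)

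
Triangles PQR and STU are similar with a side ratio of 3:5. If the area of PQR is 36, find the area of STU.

The ratio of areas of similar triangles = (side ratio)^2.
Side ratio = 3:5, so area ratio = 9:25.
Area of STU / Area of PQR = 25/9
Area of STU = 36 * 25/9 = 100

100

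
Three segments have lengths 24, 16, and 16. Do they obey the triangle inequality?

Yes.
The triangle inequality requires that the sum of any two sides exceeds the third.
Here 16 + 16 = 32 > 24, so the condition is met.

Yes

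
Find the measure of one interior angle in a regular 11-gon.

Each interior angle of a regular n-gon is (n - 2) * 180 / n.
For n = 11: (11 - 2) * 180 / 11 = 1620/11 = 1620/11 degrees.

1620/11 degrees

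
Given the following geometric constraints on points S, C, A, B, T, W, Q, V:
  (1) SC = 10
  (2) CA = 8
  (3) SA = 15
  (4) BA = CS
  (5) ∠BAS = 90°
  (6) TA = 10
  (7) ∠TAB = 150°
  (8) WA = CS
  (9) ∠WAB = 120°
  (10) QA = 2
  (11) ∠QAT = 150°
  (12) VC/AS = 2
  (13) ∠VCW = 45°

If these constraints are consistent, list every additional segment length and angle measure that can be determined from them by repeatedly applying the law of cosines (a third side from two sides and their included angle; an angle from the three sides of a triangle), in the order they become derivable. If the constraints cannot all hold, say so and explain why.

The constraints are consistent. Derivable facts, in order:
After 1 step:
- BT ≈ 19.32
- BW = 10·√3
- SB = 5·√13
- TQ ≈ 11.77
- ∠ACS = 112.41°
- ∠ASC = 29.54°
- ∠CAS = 38.05°
After 2 steps:
- ∠ABS = 56.31°
- ∠ABT = 15°
- ∠ABW = 30°
- ∠AQT = 25.13°
- ∠ASB = 33.69°
- ∠ATB = 15°
- ∠ATQ = 4.87°
- ∠AWB = 30°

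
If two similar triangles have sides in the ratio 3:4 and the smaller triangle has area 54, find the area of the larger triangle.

For similar figures, the area ratio equals the square of the side ratio.
Side ratio (the smaller triangle to the larger triangle) = 3:4, so area ratio = 3^2:4^2 = 9:16.
If the area of the smaller triangle is 54, then the area of the larger triangle = 54 * (16/9) = 96.

96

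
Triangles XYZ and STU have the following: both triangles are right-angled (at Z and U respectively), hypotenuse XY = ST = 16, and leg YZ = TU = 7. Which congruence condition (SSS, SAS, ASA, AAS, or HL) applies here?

The given information matches HL: The hypotenuse and one leg of two right triangles are equal (Hypotenuse-Leg).

HL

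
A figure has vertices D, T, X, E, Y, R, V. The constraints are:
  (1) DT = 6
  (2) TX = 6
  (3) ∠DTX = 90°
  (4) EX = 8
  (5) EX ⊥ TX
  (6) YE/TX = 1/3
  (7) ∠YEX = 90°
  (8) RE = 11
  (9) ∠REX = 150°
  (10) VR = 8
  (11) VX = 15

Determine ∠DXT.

Step 1: By the law of cosines on triangle XTD: XD² = 6² + 6² − 2·6·6·cos(90°) = 72, so XD = 6·√2.
Step 2: By the inverse law of cosines on triangle DXT: cos(∠DXT) = ((6·√2)² + 6² − 6²) / (2·6·√2·6) = 72/101.82 = 0.7071, so ∠DXT = 45°.

Therefore, the measure of angle ∠DXT = 45°.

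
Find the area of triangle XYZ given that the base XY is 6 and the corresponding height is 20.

A triangle's area is half the area of a rectangle with the same base and height.
Area = (1/2) * 6 * 20 = 60.

60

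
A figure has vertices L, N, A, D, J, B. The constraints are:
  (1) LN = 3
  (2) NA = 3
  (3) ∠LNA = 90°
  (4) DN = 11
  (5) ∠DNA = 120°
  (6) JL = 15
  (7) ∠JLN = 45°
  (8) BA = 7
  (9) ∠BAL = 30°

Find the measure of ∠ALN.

Step 1: By the law of cosines on triangle LNA: LA² = 3² + 3² − 2·3·3·cos(90°) = 18, so LA = 3·√2.
Step 2: By the inverse law of cosines on triangle ALN: cos(∠ALN) = ((3·√2)² + 3² − 3²) / (2·3·√2·3) = 18/25.46 = 0.7071, so ∠ALN = 45°.

Therefore, the measure of angle ∠ALN = 45°.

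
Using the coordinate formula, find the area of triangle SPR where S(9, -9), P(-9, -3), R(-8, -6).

Shoelace: Area = (1/2)|9(-3--6) + -9(-6--9) + -8(-9--3)| = (1/2)(48) = 24

24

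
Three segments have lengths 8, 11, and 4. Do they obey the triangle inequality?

Check all three triangle inequalities:
8 + 11 = 19 > 4 ✓
8 + 4 = 12 > 11 ✓
11 + 4 = 15 > 8 ✓
All conditions hold, so these sides form a valid triangle.

Yes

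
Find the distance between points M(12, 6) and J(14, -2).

d = sqrt((2)^2 + (-8)^2) = sqrt(68) = 2*sqrt(17)

2*sqrt(17)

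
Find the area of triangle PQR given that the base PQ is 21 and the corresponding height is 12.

A triangle's area is half the area of a rectangle with the same base and height.
Area = (1/2) * 21 * 12 = 126.

126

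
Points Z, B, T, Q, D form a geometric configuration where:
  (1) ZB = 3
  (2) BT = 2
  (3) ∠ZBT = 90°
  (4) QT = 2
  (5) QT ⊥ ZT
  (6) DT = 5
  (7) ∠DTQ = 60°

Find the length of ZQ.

Step 1: By the law of cosines on triangle ZBT: ZT² = 3² + 2² − 2·3·2·cos(90°) = 13, so ZT = √13.
Step 2: By the law of cosines on triangle ZTQ: ZQ² = √13² + 2² − 2·√13·2·cos(90°) = 17, so ZQ = √17.

Therefore, the length of ZQ = √17.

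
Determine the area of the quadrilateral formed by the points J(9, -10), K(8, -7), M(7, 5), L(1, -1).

The Shoelace formula works by pairing each vertex with the next (cycling back to the first).
For each pair, compute x_i*y_(i+1) - x_(i+1)*y_i:
  (9*-7 - 8*-10) = 17
  (8*5 - 7*-7) = 89
  (7*-1 - 1*5) = -12
  (1*-10 - 9*-1) = -1
Taking half the absolute value of the total: Area = (1/2)(93) = 93/2.

93/2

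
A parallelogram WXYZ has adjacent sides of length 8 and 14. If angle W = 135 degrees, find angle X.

In a parallelogram, consecutive angles are supplementary (sum to 180°).
angle X = 180 - angle W
angle X = 180 - 135
angle X = 45 degrees

45 degrees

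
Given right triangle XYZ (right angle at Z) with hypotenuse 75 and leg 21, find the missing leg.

YZ = sqrt(75^2 - 21^2) = sqrt(5184) = 72

72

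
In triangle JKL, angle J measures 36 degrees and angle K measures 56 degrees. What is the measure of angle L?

angle L = 180 - 36 - 56 = 88 degrees.

88 degrees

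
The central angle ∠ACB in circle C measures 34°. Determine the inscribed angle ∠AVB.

An inscribed angle intercepts an arc from a point on the circle, while the central angle intercepts the same arc from the center.
The inscribed angle is always half the central angle: 34° / 2 = 17°.

17°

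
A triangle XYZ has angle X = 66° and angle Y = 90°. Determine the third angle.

Let angle Z = x. Then 66 + 90 + x = 180.
x = 180 - 156 = 24 degrees.

24 degrees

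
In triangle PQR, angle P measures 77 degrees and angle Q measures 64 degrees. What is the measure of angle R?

Let angle R = x. Then 77 + 64 + x = 180.
x = 180 - 141 = 39 degrees.

39 degrees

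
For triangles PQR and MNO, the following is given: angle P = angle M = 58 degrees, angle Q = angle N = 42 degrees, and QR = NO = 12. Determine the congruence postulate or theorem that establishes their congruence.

Consider the given information: angle P = angle M = 58 degrees, angle Q = angle N = 42 degrees, and QR = NO = 12
This is not SAS or ASA: SAS requires two sides and the included angle between them. ASA requires two angles and the side between them.
The correct criterion is AAS. Two pairs of corresponding angles and a non-included side are equal (Angle-Angle-Side).

AAS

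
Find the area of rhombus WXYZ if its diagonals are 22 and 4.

Area of a rhombus = (d1 * d2) / 2
Area = (22 * 4) / 2
Area = 88 / 2
Area = 44

44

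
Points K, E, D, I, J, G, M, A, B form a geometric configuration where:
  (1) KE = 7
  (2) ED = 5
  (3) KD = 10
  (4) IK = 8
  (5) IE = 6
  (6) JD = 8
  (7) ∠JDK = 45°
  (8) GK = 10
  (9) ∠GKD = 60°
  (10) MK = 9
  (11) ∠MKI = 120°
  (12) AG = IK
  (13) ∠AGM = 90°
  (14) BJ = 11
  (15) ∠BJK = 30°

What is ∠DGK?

Step 1: By the law of cosines on triangle GKD: GD² = 10² + 10² − 2·10·10·cos(60°) = 100, so GD = 10.
Step 2: By the inverse law of cosines on triangle DGK: cos(∠DGK) = (10² + 10² − 10²) / (2·10·10) = 100/200 = 0.5, so ∠DGK = 60°.

Therefore, the measure of angle ∠DGK = 60°.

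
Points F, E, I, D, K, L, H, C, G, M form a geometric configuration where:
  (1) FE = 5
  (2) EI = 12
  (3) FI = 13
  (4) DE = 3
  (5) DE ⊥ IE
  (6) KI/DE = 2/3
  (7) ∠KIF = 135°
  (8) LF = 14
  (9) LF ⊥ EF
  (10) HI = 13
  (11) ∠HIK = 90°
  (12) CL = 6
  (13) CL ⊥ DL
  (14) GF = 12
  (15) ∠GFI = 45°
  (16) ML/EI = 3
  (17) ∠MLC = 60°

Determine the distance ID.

Step 1: By the law of cosines on triangle IED: ID² = 12² + 3² − 2·12·3·cos(90°) = 153, so ID = 3·√17.

Therefore, the length of ID = 3·√17.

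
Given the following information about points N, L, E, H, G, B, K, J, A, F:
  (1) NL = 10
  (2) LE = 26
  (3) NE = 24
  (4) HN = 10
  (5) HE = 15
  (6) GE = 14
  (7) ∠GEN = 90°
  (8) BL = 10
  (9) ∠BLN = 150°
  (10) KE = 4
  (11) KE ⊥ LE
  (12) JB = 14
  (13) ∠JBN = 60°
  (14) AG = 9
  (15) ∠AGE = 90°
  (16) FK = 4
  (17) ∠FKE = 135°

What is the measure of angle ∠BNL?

Step 1: By the law of cosines on triangle NLB: NB² = 10² + 10² − 2·10·10·cos(150°) = 373.21, so NB ≈ 19.32.
Step 2: By the inverse law of cosines on triangle BNL: cos(∠BNL) = (19.32² + 10² − 10²) / (2·19.32·10) = 373.21/386.37 = 0.9659, so ∠BNL = 15°.

Therefore, the measure of angle ∠BNL = 15°.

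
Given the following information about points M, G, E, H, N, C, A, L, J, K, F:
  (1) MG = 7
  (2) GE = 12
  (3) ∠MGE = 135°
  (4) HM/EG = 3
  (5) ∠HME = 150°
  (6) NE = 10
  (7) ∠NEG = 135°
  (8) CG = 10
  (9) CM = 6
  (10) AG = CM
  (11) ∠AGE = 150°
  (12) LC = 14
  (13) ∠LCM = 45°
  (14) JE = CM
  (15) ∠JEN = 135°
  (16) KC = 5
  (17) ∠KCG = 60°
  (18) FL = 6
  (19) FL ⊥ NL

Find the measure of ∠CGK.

Step 1: By the law of cosines on triangle GCK: GK² = 10² + 5² − 2·10·5·cos(60°) = 75, so GK = 5·√3.
Step 2: By the inverse law of cosines on triangle CGK: cos(∠CGK) = (10² + (5·√3)² − 5²) / (2·10·5·√3) = 150/173.21 = 0.866, so ∠CGK = 30°.

Therefore, the measure of angle ∠CGK = 30°.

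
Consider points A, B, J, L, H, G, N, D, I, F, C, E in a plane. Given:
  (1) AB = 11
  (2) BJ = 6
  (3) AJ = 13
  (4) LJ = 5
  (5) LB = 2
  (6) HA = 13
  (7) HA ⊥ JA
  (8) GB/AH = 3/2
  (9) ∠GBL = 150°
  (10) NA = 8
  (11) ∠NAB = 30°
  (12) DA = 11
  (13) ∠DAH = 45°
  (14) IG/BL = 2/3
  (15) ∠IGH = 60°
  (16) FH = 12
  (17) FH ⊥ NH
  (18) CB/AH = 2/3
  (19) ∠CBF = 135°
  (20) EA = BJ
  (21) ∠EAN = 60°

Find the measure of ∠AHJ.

Step 1: By the law of cosines on triangle HAJ: HJ² = 13² + 13² − 2·13·13·cos(90°) = 338, so HJ = 13·√2.
Step 2: By the inverse law of cosines on triangle AHJ: cos(∠AHJ) = (13² + (13·√2)² − 13²) / (2·13·13·√2) = 338/478 = 0.7071, so ∠AHJ = 45°.

Therefore, the measure of angle ∠AHJ = 45°.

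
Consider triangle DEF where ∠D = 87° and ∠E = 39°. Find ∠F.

Let angle F = x. Then 87 + 39 + x = 180.
x = 180 - 126 = 54 degrees.

54 degrees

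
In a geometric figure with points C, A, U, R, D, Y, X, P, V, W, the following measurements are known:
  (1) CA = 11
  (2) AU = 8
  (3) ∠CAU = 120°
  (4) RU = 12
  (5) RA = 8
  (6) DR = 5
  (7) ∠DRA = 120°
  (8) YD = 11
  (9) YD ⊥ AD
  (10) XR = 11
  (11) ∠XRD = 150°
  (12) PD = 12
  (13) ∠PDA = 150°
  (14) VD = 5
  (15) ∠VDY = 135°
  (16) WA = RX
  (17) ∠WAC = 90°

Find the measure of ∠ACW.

From the given relations: WA = RX = 11.
Step 1: By the law of cosines on triangle CAW: CW² = 11² + 11² − 2·11·11·cos(90°) = 242, so CW = 11·√2.
Step 2: By the inverse law of cosines on triangle ACW: cos(∠ACW) = (11² + (11·√2)² − 11²) / (2·11·11·√2) = 242/342.24 = 0.7071, so ∠ACW = 45°.

Therefore, the measure of angle ∠ACW = 45°.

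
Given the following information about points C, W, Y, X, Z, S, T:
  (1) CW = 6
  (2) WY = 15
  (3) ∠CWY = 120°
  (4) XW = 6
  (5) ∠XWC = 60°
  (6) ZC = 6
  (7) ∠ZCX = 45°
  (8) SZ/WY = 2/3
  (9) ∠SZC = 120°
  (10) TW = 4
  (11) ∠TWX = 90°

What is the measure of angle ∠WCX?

Step 1: By the law of cosines on triangle CWX: CX² = 6² + 6² − 2·6·6·cos(60°) = 36, so CX = 6.
Step 2: By the inverse law of cosines on triangle WCX: cos(∠WCX) = (6² + 6² − 6²) / (2·6·6) = 36/72 = 0.5, so ∠WCX = 60°.

Therefore, the measure of angle ∠WCX = 60°.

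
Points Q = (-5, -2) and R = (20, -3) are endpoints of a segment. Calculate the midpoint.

M = ((x₁ + x₂)/2, (y₁ + y₂)/2)
= ((-5 + 20)/2, (-2 + -3)/2)
= (15/2, -5/2) = (15/2, -5/2)

(15/2, -5/2)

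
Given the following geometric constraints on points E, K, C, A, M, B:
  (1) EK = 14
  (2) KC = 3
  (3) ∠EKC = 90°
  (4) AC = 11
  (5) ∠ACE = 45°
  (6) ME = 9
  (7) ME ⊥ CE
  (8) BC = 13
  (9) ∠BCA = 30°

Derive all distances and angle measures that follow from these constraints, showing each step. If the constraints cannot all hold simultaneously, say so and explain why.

The constraints are consistent.

Step 1: From EK = 14, KC = 3, and ∠EKC = 90°, by the law of cosines:
  EC² = EK² + KC² - 2·EK·KC·cos(90°) = 196 + 9 - 0 = 205
  EC ≈ 14.32

Step 2: From AC = 11, CB = 13, and ∠ACB = 30°, by the law of cosines:
  AB² = AC² + CB² - 2·AC·CB·cos(30°) = 121 + 169 - 247.7 = 42.32
  AB ≈ 6.51

Step 3: From EC = 14.32, CA = 11, and ∠ECA = 45°, by the law of cosines:
  EA² = EC² + CA² - 2·EC·CA·cos(45°) = 205 + 121 - 222.7 = 103.3
  EA ≈ 10.16

Step 4: From CE = 14.32, EM = 9, and ∠CEM = 90°, by the law of cosines:
  CM² = CE² + EM² - 2·CE·EM·cos(90°) = 205 + 81 - 0 = 286
  CM ≈ 16.91

Step 5: From EC = 14.32, EK = 14, CK = 3, by the inverse law of cosines:
  cos(∠CEK) = (EC² + EK² - CK²) / (2·EC·EK)
  ∠CEK = 12.09°

Step 6: From CE = 14.32, CK = 3, EK = 14, by the inverse law of cosines:
  cos(∠ECK) = (CE² + CK² - EK²) / (2·CE·CK)
  ∠ECK = 77.91°

Step 7: From AB = 6.51, AC = 11, BC = 13, by the inverse law of cosines:
  cos(∠BAC) = (AB² + AC² - BC²) / (2·AB·AC)
  ∠BAC = 92.28°

Step 8: From BA = 6.51, BC = 13, AC = 11, by the inverse law of cosines:
  cos(∠ABC) = (BA² + BC² - AC²) / (2·BA·BC)
  ∠ABC = 57.72°

Step 9: From EA = 10.16, EC = 14.32, AC = 11, by the inverse law of cosines:
  cos(∠AEC) = (EA² + EC² - AC²) / (2·EA·EC)
  ∠AEC = 49.94°

Step 10: From CE = 14.32, CM = 16.91, EM = 9, by the inverse law of cosines:
  cos(∠ECM) = (CE² + CM² - EM²) / (2·CE·CM)
  ∠ECM = 32.15°

Step 11: From AC = 11, AE = 10.16, CE = 14.32, by the inverse law of cosines:
  cos(∠CAE) = (AC² + AE² - CE²) / (2·AC·AE)
  ∠CAE = 85.06°

Step 12: From MC = 16.91, ME = 9, CE = 14.32, by the inverse law of cosines:
  cos(∠CME) = (MC² + ME² - CE²) / (2·MC·ME)
  ∠CME = 57.85°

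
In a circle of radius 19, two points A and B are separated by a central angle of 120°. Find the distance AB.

Drop a perpendicular from the center to the chord, bisecting both the chord and the central angle.
Each half-chord = r sin(θ/2) = 19 sin(60°).
The full chord = 2 × 19 × sin(60°) = 19*sqrt(3).

19*sqrt(3)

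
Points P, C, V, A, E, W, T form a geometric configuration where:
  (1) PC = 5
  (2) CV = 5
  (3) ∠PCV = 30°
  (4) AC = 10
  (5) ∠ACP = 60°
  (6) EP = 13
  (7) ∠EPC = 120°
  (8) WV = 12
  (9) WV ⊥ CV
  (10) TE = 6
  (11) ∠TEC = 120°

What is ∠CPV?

Step 1: By the law of cosines on triangle PCV: PV² = 5² + 5² − 2·5·5·cos(30°) = 6.7, so PV ≈ 2.59.
Step 2: By the inverse law of cosines on triangle CPV: cos(∠CPV) = (5² + 2.59² − 5²) / (2·5·2.59) = 6.7/25.88 = 0.2588, so ∠CPV = 75°.

Therefore, the measure of angle ∠CPV = 75°.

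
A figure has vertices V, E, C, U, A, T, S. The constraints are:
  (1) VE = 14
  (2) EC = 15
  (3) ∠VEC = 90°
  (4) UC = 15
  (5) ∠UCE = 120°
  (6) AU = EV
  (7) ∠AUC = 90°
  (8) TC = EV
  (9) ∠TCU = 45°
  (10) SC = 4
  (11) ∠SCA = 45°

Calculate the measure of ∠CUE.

Step 1: By the law of cosines on triangle UCE: UE² = 15² + 15² − 2·15·15·cos(120°) = 675, so UE = 15·√3.
Step 2: By the inverse law of cosines on triangle CUE: cos(∠CUE) = (15² + (15·√3)² − 15²) / (2·15·15·√3) = 675/779.42 = 0.866, so ∠CUE = 30°.

Therefore, the measure of angle ∠CUE = 30°.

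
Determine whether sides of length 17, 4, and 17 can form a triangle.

For three segments to close into a triangle, no single side can be as long as the other two combined.
The longest side is 17, and 4 + 17 = 21 > 17.
A triangle can be formed.

Yes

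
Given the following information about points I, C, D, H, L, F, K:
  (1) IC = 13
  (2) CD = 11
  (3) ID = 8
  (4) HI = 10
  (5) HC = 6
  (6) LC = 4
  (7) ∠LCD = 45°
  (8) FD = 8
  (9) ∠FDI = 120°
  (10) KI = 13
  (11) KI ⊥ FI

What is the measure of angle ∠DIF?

Step 1: By the law of cosines on triangle IDF: IF² = 8² + 8² − 2·8·8·cos(120°) = 192, so IF = 8·√3.
Step 2: By the inverse law of cosines on triangle DIF: cos(∠DIF) = (8² + (8·√3)² − 8²) / (2·8·8·√3) = 192/221.7 = 0.866, so ∠DIF = 30°.

Therefore, the measure of angle ∠DIF = 30°.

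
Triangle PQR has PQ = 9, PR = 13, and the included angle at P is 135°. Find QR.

By the law of cosines: QR^2 = PQ^2 + PR^2 - 2*PQ*PR*cos(P)
QR^2 = 9^2 + 13^2 - 2*9*13*cos(135°)
QR^2 = 81 + 169 - 234*(-sqrt(2)/2)
QR^2 = 117*sqrt(2) + 250
QR = sqrt(117*sqrt(2) + 250)

sqrt(117*sqrt(2) + 250)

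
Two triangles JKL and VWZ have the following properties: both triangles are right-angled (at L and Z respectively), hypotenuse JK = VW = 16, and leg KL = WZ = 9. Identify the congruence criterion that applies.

Consider the given information: both triangles are right-angled (at L and Z respectively), hypotenuse JK = VW = 16, and leg KL = WZ = 9
This is not SSS or ASA: SSS requires all three pairs of sides, but we don't have that. ASA requires two angles and the side between them.
The correct criterion is HL. The hypotenuse and one leg of two right triangles are equal (Hypotenuse-Leg).

HL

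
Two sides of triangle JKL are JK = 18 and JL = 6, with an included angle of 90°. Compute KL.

The included angle is 90°, so the triangle is right-angled at J. The opposite side KL is the hypotenuse.
By the Pythagorean theorem: KL = sqrt(18^2 + 6^2) = sqrt(360) = 6*sqrt(10).

6*sqrt(10)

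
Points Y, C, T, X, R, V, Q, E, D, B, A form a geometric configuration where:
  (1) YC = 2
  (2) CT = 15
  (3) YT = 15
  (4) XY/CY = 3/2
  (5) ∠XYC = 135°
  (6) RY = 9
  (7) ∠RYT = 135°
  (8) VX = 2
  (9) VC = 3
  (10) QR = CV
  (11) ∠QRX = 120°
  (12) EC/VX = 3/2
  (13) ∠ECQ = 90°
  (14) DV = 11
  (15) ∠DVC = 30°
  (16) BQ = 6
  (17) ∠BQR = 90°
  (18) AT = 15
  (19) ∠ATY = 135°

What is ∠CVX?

From the given relations: XY = 3/2·CY = 3/2·2 = 3.
Step 1: By the law of cosines on triangle CYX: CX² = 2² + 3² − 2·2·3·cos(135°) = 21.49, so CX ≈ 4.64.
Step 2: By the inverse law of cosines on triangle CVX: cos(∠CVX) = (3² + 2² − 4.64²) / (2·3·2) = -8.49/12 = -0.7071, so ∠CVX = 135°.

Therefore, the measure of angle ∠CVX = 135°.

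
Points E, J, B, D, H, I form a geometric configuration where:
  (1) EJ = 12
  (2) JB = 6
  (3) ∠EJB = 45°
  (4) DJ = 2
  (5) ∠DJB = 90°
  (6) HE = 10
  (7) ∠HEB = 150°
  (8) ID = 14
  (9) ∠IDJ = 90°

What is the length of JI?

Step 1: By the law of cosines on triangle JDI: JI² = 2² + 14² − 2·2·14·cos(90°) = 200, so JI = 10·√2.

Therefore, the length of JI = 10·√2.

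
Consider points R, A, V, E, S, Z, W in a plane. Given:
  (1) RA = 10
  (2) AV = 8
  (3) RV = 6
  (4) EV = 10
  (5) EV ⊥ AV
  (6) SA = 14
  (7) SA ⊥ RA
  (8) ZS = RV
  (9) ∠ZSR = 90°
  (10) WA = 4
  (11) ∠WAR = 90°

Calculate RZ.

From the given relations: ZS = RV = 6.
Step 1: By the law of cosines on triangle SAR: SR² = 14² + 10² − 2·14·10·cos(90°) = 296, so SR = 2·√74.
Step 2: By the law of cosines on triangle RSZ: RZ² = (2·√74)² + 6² − 2·2·√74·6·cos(90°) = 332, so RZ = 2·√83.

Therefore, the length of RZ = 2·√83.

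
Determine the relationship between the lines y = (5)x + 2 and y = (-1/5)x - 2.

Slope of line 1: m1 = 5
Slope of line 2: m2 = -1/5
m1 * m2 = -1, so perpendicular.

Perpendicular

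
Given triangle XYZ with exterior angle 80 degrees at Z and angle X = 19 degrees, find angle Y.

angle Y = 80 - 19 = 61 degrees (exterior angle theorem).

61 degrees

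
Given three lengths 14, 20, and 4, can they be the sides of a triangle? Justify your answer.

The longest side is 20. The other two sides sum to 4 + 14 = 18.
Since 18 ≤ 20, the two shorter sides cannot reach around to close the triangle.

No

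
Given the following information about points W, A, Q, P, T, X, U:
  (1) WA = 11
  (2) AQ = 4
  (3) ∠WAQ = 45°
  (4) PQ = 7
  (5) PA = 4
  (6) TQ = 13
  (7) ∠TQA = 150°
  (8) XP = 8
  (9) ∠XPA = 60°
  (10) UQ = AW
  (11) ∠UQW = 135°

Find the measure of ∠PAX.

Step 1: By the law of cosines on triangle APX: AX² = 4² + 8² − 2·4·8·cos(60°) = 48, so AX = 4·√3.
Step 2: By the inverse law of cosines on triangle PAX: cos(∠PAX) = (4² + (4·√3)² − 8²) / (2·4·4·√3) = 0/55.43 = 0, so ∠PAX = 90°.

Therefore, the measure of angle ∠PAX = 90°.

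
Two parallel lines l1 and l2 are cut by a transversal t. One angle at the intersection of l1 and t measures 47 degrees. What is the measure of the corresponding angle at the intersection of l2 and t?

When a transversal crosses parallel lines, angles in the same position at each intersection are called corresponding angles.
These are always equal, so the answer is 47 degrees.

47 degrees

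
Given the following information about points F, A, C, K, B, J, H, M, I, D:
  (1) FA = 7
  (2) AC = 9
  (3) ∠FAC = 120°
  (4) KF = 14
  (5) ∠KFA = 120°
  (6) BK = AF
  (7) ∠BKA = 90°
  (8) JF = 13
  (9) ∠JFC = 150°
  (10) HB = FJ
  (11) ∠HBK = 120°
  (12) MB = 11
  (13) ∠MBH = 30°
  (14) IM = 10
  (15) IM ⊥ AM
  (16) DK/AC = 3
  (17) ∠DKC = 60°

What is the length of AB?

From the given relations: BK = AF = 7.
Step 1: By the law of cosines on triangle AFK: AK² = 7² + 14² − 2·7·14·cos(120°) = 343, so AK = 7·√7.
Step 2: By the law of cosines on triangle AKB: AB² = (7·√7)² + 7² − 2·7·√7·7·cos(90°) = 392, so AB = 14·√2.

Therefore, the length of AB = 14·√2.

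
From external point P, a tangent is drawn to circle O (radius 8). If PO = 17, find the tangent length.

The tangent, radius, and line from the external point to the center form a right triangle.
The right angle is where the tangent meets the radius.
By the Pythagorean theorem: tangent² + 8² = 17²
tangent² = 289 - 64 = 225
tangent = 15

15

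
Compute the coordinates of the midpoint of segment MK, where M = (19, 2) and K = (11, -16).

The midpoint is the average of the coordinates:
x: (19 + 11)/2 = 15
y: (2 + -16)/2 = -7
Midpoint = (15, -7)

(15, -7)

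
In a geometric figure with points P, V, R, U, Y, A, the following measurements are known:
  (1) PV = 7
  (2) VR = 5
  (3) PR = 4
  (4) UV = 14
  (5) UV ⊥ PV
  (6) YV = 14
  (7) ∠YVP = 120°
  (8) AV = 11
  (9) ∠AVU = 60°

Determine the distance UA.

Step 1: By the law of cosines on triangle UVA: UA² = 14² + 11² − 2·14·11·cos(60°) = 163, so UA = √163.

Therefore, the length of UA = √163.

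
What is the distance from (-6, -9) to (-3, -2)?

The horizontal distance is |-3 - -6| = 3 and the vertical distance is |-2 - -9| = 7.
By the Pythagorean theorem, d = sqrt(3^2 + 7^2) = sqrt(58).

sqrt(58)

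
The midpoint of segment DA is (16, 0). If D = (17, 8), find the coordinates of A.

Using the midpoint formula: M = ((x1 + x2)/2, (y1 + y2)/2)
We know M = (16, 0) and D = (17, 8)
For x: 16 = (17 + x2)/2, so x2 = 2*16 - 17 = 15
For y: 0 = (8 + y2)/2, so y2 = 2*0 - 8 = -8
A = (15, -8)

(15, -8)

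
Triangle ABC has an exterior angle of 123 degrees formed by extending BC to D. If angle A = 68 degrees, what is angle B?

angle B = 123 - 68 = 55 degrees (exterior angle theorem).

55 degrees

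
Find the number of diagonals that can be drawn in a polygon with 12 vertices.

Each of the 12 vertices connects to 9 non-adjacent vertices via diagonals.
Total connections = 12 × 9 = 108, but each diagonal is counted twice.
Number of diagonals = 108 / 2 = 54.

54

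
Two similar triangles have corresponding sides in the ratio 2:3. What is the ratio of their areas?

The ratio of areas of similar triangles equals the square of the side ratio.
Side ratio = 2:3
Area ratio = (2/3)^2 = 4/9 = 4:9

4:9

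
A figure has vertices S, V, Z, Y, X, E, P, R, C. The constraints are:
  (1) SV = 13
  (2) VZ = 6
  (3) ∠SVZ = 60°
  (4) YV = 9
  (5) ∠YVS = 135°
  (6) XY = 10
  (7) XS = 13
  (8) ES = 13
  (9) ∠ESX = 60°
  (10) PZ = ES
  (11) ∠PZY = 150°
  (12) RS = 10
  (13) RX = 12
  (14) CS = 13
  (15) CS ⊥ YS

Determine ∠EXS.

Step 1: By the law of cosines on triangle XSE: XE² = 13² + 13² − 2·13·13·cos(60°) = 169, so XE = 13.
Step 2: By the inverse law of cosines on triangle EXS: cos(∠EXS) = (13² + 13² − 13²) / (2·13·13) = 169/338 = 0.5, so ∠EXS = 60°.

Therefore, the measure of angle ∠EXS = 60°.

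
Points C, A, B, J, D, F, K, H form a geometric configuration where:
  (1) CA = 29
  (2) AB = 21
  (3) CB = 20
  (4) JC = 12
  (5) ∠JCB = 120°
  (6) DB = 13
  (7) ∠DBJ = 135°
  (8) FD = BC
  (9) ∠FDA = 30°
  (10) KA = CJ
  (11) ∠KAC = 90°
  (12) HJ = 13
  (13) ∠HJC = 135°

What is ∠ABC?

Step 1: By the inverse law of cosines on triangle ABC: cos(∠ABC) = (21² + 20² − 29²) / (2·21·20) = 0/840 = 0, so ∠ABC = 90°.

Therefore, the measure of angle ∠ABC = 90°.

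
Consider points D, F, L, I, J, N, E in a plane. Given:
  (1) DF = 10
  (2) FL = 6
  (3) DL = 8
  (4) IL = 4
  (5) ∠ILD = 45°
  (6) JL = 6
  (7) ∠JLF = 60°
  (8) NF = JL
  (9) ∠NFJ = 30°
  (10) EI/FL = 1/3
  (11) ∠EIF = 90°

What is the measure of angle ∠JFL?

Step 1: By the law of cosines on triangle FLJ: FJ² = 6² + 6² − 2·6·6·cos(60°) = 36, so FJ = 6.
Step 2: By the inverse law of cosines on triangle JFL: cos(∠JFL) = (6² + 6² − 6²) / (2·6·6) = 36/72 = 0.5, so ∠JFL = 60°.

Therefore, the measure of angle ∠JFL = 60°.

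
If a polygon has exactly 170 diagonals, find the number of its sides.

Using d = n(n - 3)/2, we solve 170 = n(n - 3)/2.
So n(n - 3) = 340.
Testing n = 20: 20 * 17 = 340 = 340. Correct.
The polygon has 20 sides.

20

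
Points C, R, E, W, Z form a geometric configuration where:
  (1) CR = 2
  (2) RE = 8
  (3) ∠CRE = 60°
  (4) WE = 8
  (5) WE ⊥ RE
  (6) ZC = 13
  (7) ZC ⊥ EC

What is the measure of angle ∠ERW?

Step 1: By the law of cosines on triangle REW: RW² = 8² + 8² − 2·8·8·cos(90°) = 128, so RW = 8·√2.
Step 2: By the inverse law of cosines on triangle ERW: cos(∠ERW) = (8² + (8·√2)² − 8²) / (2·8·8·√2) = 128/181.02 = 0.7071, so ∠ERW = 45°.

Therefore, the measure of angle ∠ERW = 45°.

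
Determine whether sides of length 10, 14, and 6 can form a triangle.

For three segments to close into a triangle, no single side can be as long as the other two combined.
The longest side is 14, and 6 + 10 = 16 > 14.
A triangle can be formed.

Yes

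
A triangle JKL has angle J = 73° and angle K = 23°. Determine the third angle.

angle L = 180 - 73 - 23 = 84 degrees.

84 degrees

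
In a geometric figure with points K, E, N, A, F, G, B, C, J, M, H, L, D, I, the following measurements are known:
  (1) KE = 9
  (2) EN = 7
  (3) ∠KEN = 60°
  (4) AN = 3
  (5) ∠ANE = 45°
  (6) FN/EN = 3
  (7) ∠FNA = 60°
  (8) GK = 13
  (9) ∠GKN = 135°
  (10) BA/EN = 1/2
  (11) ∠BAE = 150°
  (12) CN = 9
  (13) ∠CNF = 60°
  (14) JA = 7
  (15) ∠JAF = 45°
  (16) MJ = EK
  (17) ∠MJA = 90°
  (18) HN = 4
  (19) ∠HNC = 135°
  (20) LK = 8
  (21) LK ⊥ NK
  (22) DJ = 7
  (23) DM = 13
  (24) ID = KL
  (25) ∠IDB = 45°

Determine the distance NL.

Step 1: By the law of cosines on triangle NEK: NK² = 7² + 9² − 2·7·9·cos(60°) = 67, so NK = √67.
Step 2: By the law of cosines on triangle NKL: NL² = √67² + 8² − 2·√67·8·cos(90°) = 131, so NL = √131.

Therefore, the length of NL = √131.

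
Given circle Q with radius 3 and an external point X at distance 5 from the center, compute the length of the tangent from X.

The tangent, radius, and line from the external point to the center form a right triangle.
The right angle is where the tangent meets the radius.
By the Pythagorean theorem: tangent² + 3² = 5²
tangent² = 25 - 9 = 16
tangent = 4

4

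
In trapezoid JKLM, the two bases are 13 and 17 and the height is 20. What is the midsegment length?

The midsegment of a trapezoid = (base1 + base2) / 2
midsegment = (13 + 17) / 2
midsegment = 30 / 2
midsegment = 15

15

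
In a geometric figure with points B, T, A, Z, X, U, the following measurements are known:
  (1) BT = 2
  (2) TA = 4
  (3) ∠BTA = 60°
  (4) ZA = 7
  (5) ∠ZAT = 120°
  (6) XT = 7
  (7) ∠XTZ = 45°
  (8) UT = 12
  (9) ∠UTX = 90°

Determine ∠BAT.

Step 1: By the law of cosines on triangle ATB: AB² = 4² + 2² − 2·4·2·cos(60°) = 12, so AB = 2·√3.
Step 2: By the inverse law of cosines on triangle BAT: cos(∠BAT) = ((2·√3)² + 4² − 2²) / (2·2·√3·4) = 24/27.71 = 0.866, so ∠BAT = 30°.

Therefore, the measure of angle ∠BAT = 30°.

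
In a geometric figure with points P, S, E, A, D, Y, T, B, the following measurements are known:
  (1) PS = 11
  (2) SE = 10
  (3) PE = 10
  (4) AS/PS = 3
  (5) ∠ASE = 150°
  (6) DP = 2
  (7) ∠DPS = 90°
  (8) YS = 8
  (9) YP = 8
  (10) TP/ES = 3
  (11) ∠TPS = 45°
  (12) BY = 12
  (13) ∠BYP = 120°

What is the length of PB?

Step 1: By the law of cosines on triangle PYB: PB² = 8² + 12² − 2·8·12·cos(120°) = 304, so PB = 4·√19.

Therefore, the length of PB = 4·√19.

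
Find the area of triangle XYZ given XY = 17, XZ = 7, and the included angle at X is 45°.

Area = (1/2)(17)(7) sin(45°) = (1/2)(17)(7)(sqrt(2)/2) = 119*sqrt(2)/4

119*sqrt(2)/4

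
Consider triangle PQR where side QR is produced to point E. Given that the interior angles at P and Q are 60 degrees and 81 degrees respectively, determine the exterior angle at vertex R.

By the exterior angle theorem, an exterior angle of a triangle equals the sum of the two remote interior angles.
Exterior angle = angle P + angle Q
Exterior angle = 60 + 81 = 141 degrees

141 degrees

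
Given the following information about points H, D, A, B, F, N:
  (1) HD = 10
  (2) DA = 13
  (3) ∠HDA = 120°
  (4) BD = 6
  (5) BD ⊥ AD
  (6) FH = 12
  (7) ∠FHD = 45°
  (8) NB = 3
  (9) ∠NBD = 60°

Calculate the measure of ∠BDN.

Step 1: By the law of cosines on triangle DBN: DN² = 6² + 3² − 2·6·3·cos(60°) = 27, so DN = 3·√3.
Step 2: By the inverse law of cosines on triangle BDN: cos(∠BDN) = (6² + (3·√3)² − 3²) / (2·6·3·√3) = 54/62.35 = 0.866, so ∠BDN = 30°.

Therefore, the measure of angle ∠BDN = 30°.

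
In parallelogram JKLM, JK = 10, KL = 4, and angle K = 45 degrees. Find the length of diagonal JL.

Law of cosines: d^2 = 10^2 + 4^2 - 2(10)(4)cos(45°) = 116 - 40*sqrt(2), so d = 2*sqrt(29 - 10*sqrt(2)).

2*sqrt(29 - 10*sqrt(2))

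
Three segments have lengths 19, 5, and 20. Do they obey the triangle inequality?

Check all three triangle inequalities:
19 + 5 = 24 > 20 ✓
19 + 20 = 39 > 5 ✓
5 + 20 = 25 > 19 ✓
All conditions hold, so these sides form a valid triangle.

Yes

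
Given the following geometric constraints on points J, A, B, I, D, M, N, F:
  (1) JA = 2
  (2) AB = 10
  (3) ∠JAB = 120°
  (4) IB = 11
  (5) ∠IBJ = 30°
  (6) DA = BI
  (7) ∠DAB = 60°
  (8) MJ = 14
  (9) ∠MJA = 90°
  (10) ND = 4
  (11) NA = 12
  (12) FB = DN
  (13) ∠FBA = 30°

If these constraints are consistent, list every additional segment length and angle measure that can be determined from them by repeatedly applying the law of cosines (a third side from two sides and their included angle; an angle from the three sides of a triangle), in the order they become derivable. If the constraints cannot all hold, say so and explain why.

The constraints are consistent. Derivable facts, in order:
After 1 step:
- AF ≈ 6.84
- AM = 10·√2
- BD = √111
- JB = 2·√31
- ∠ADN = 94.56°
- ∠AND = 66.03°
- ∠DAN = 19.41°
After 2 steps:
- JI ≈ 5.73
- ∠ABD = 64.72°
- ∠ABJ = 8.95°
- ∠ADB = 55.28°
- ∠AFB = 132.99°
- ∠AJB = 51.05°
- ∠AMJ = 8.13°
- ∠BAF = 17.01°
- ∠JAM = 81.87°
After 3 steps:
- ∠BIJ = 76.31°
- ∠BJI = 73.69°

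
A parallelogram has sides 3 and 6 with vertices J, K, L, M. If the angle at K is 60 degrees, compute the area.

Area = 3 * 6 * sin(60°) = 18 * sqrt(3)/2 = 9*sqrt(3)

9*sqrt(3)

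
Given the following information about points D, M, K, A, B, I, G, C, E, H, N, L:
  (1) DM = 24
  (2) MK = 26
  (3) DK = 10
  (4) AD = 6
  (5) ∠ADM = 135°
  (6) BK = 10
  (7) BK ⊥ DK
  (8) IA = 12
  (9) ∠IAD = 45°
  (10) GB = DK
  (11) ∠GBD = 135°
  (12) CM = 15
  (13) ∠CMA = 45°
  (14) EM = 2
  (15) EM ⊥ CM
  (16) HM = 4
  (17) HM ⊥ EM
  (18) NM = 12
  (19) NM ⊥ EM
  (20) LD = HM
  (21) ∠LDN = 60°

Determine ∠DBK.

Step 1: By the law of cosines on triangle BKD: BD² = 10² + 10² − 2·10·10·cos(90°) = 200, so BD = 10·√2.
Step 2: By the inverse law of cosines on triangle DBK: cos(∠DBK) = ((10·√2)² + 10² − 10²) / (2·10·√2·10) = 200/282.84 = 0.7071, so ∠DBK = 45°.

Therefore, the measure of angle ∠DBK = 45°.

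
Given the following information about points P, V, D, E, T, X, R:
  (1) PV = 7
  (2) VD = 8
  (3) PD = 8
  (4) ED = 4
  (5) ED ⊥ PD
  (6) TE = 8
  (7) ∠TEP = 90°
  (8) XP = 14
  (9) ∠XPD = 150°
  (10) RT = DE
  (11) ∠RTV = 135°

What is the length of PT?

Step 1: By the law of cosines on triangle EDP: EP² = 4² + 8² − 2·4·8·cos(90°) = 80, so EP = 4·√5.
Step 2: By the law of cosines on triangle PET: PT² = (4·√5)² + 8² − 2·4·√5·8·cos(90°) = 144, so PT = 12.

Therefore, the length of PT = 12.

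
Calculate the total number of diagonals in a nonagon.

Total line segments between 9 vertices = C(9,2) = 36.
Subtract the 9 sides: 36 - 9 = 27 diagonals.

27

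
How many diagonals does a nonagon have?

The number of diagonals in an n-gon is n(n - 3)/2.
For n = 9: 9(9 - 3)/2 = 9 × 6 / 2 = 27.

27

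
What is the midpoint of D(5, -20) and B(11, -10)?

M = ((x₁ + x₂)/2, (y₁ + y₂)/2)
= ((5 + 11)/2, (-20 + -10)/2)
= (16/2, -30/2) = (8, -15)

(8, -15)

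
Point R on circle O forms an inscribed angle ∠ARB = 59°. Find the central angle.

Central angle = 2 × 59° = 118° (inscribed angle theorem).

118°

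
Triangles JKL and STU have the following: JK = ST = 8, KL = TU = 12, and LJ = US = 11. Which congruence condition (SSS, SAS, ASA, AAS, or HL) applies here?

The given information provides:
JK = ST = 8, KL = TU = 12, and LJ = US = 11
This matches the SSS congruence theorem.
All three pairs of corresponding sides are equal (Side-Side-Side).

SSS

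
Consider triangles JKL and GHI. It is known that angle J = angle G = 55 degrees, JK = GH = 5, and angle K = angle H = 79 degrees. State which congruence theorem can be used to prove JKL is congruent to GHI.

Consider the given information: angle J = angle G = 55 degrees, JK = GH = 5, and angle K = angle H = 79 degrees
This is not SAS or AAS: SAS requires two sides and the included angle between them. AAS requires two angles and a non-included side.
The correct criterion is ASA. Two pairs of corresponding angles and the included side are equal (Angle-Side-Angle).

ASA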